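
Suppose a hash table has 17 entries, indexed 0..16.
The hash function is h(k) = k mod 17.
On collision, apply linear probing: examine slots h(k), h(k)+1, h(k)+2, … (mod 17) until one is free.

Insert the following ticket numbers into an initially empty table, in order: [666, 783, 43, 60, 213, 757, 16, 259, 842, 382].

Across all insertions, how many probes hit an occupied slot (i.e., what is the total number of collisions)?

10

666: h=3 → slot 3
783: h=1 → slot 1
43: h=9 → slot 9
60: h=9, probe 9,10 → slot 10
213: h=9, probe 9,10,11 → slot 11
757: h=9, probe 9,10,11,12 → slot 12
16: h=16 → slot 16
259: h=4 → slot 4
842: h=9, probe 9,10,11,12,13 → slot 13
382: h=8 → slot 8
Table: [∅, 783, ∅, 666, 259, ∅, ∅, ∅, 382, 43, 60, 213, 757, 842, ∅, ∅, 16]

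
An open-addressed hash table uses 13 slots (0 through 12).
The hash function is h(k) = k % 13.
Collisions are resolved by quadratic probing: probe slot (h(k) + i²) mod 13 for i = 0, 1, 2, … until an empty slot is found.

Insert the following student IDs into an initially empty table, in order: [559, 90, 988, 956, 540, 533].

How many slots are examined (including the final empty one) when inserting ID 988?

2

Insert 559: h=0, slot 0 empty -> index 0.
Insert 90: h=12, slot 12 empty -> index 12.
Insert 988: h=0, slot 0 occupied -> index 1.
Insert 956: h=7, slot 7 empty -> index 7.
Insert 540: h=7, slot 7 occupied -> index 8.
Insert 533: h=0, slots 0,1 occupied -> index 4.
Table: [559, 988, ∅, ∅, 533, ∅, ∅, 956, 540, ∅, ∅, ∅, 90]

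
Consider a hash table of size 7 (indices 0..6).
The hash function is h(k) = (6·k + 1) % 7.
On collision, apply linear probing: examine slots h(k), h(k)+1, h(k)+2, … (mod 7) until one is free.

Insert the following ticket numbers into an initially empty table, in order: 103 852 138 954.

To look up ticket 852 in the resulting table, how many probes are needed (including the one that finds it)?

2

103: h=3 → slot 3
852: h=3, probe 3,4 → slot 4
138: h=3, probe 3,4,5 → slot 5
954: h=6 → slot 6
Table: [—, —, —, 103, 852, 138, 954]
Lookup 852: h=3, probe 3,4 → found at 4.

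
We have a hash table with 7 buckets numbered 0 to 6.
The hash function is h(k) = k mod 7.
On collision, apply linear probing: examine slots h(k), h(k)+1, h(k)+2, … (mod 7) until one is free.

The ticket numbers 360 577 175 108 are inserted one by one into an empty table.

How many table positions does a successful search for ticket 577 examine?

Insert 360: h=3, slot 3 empty => index 3.
Insert 577: h=3, slot 3 occupied => index 4.
Insert 175: h=0, slot 0 empty => index 0.
Insert 108: h=3, slots 3,4 occupied => index 5.
Table: [175, _, _, 360, 577, 108, _]
Lookup 577: h=3, probe 3,4 → found at 4.

2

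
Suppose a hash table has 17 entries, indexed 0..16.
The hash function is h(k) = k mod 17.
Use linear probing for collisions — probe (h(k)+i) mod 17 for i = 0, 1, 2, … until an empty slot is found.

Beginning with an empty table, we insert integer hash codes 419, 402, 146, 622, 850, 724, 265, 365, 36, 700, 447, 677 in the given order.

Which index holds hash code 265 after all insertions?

15

419: h=11 -> slot 11
402: h=11, probe 11,12 -> slot 12
146: h=10 -> slot 10
622: h=10, probe 10,11,12,13 -> slot 13
850: h=0 -> slot 0
724: h=10, probe 10,11,12,13,14 -> slot 14
265: h=10, probe 10,11,12,13,14,15 -> slot 15
365: h=8 -> slot 8
36: h=2 -> slot 2
700: h=3 -> slot 3
447: h=5 -> slot 5
677: h=14, probe 14,15,16 -> slot 16
Table: [850, -, 36, 700, -, 447, -, -, 365, -, 146, 419, 402, 622, 724, 265, 677]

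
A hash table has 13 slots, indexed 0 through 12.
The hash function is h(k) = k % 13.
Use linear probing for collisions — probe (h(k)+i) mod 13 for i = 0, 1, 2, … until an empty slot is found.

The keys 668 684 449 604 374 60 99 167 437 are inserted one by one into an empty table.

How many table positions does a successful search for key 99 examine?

Insert 668: h=5, slot 5 empty -> index 5.
Insert 684: h=8, slot 8 empty -> index 8.
Insert 449: h=7, slot 7 empty -> index 7.
Insert 604: h=6, slot 6 empty -> index 6.
Insert 374: h=10, slot 10 empty -> index 10.
Insert 60: h=8, slot 8 occupied -> index 9.
Insert 99: h=8, slots 8,9,10 occupied -> index 11.
Insert 167: h=11, slot 11 occupied -> index 12.
Insert 437: h=8, slots 8,9,10,11,12 occupied -> index 0.
Table: [437, ., ., ., ., 668, 604, 449, 684, 60, 374, 99, 167]
Lookup 99: h=8, probe 8,9,10,11 → found at 11.

4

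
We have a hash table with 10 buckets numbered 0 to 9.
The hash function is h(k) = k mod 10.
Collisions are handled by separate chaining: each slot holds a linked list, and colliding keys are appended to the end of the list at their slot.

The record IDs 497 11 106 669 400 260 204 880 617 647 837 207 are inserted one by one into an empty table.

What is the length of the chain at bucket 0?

Insert 497: h=7, bucket 7 empty -> new chain.
Insert 11: h=1, bucket 1 empty -> new chain.
Insert 106: h=6, bucket 6 empty -> new chain.
Insert 669: h=9, bucket 9 empty -> new chain.
Insert 400: h=0, bucket 0 empty -> new chain.
Insert 260: h=0, bucket 0 nonempty -> append to chain.
Insert 204: h=4, bucket 4 empty -> new chain.
Insert 880: h=0, bucket 0 nonempty -> append to chain.
Insert 617: h=7, bucket 7 nonempty -> append to chain.
Insert 647: h=7, bucket 7 nonempty -> append to chain.
Insert 837: h=7, bucket 7 nonempty -> append to chain.
Insert 207: h=7, bucket 7 nonempty -> append to chain.
Final buckets:
0: 400 -> 260 -> 880
1: 11
2: —
3: —
4: 204
5: —
6: 106
7: 497 -> 617 -> 647 -> 837 -> 207
8: —
9: 669

3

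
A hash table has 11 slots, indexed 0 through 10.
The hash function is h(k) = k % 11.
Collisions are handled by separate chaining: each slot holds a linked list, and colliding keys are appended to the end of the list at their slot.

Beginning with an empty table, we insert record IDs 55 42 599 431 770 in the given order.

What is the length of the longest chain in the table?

55 → bucket 0
42 → bucket 9
599 → bucket 5
431 → bucket 2
770 → bucket 0 (collision)
Final buckets:
0: 55 -> 770
1: ∅
2: 431
3: ∅
4: ∅
5: 599
6: ∅
7: ∅
8: ∅
9: 42
10: ∅

2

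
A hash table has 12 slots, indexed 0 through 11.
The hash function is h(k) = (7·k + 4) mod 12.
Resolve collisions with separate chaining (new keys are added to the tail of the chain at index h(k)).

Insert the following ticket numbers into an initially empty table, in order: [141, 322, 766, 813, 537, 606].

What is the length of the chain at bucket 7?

Insert 141: h=7, bucket 7 empty → new chain.
Insert 322: h=2, bucket 2 empty → new chain.
Insert 766: h=2, bucket 2 nonempty → append to chain.
Insert 813: h=7, bucket 7 nonempty → append to chain.
Insert 537: h=7, bucket 7 nonempty → append to chain.
Insert 606: h=10, bucket 10 empty → new chain.
Final buckets:
0: -
1: -
2: 322 -> 766
3: -
4: -
5: -
6: -
7: 141 -> 813 -> 537
8: -
9: -
10: 606
11: -

3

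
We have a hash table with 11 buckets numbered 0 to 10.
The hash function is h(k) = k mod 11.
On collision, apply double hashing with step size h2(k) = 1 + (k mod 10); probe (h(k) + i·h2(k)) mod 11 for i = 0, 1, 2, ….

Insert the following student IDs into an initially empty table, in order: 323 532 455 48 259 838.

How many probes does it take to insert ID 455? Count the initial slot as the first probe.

Insert 323: h=4, slot 4 empty -> index 4.
Insert 532: h=4, h2=3, slot 4 occupied -> index 7.
Insert 455: h=4, h2=6, slot 4 occupied -> index 10.
Insert 48: h=4, h2=9, slot 4 occupied -> index 2.
Insert 259: h=6, slot 6 empty -> index 6.
Insert 838: h=2, h2=9, slot 2 occupied -> index 0.
Table: [838, ., 48, ., 323, ., 259, 532, ., ., 455]

2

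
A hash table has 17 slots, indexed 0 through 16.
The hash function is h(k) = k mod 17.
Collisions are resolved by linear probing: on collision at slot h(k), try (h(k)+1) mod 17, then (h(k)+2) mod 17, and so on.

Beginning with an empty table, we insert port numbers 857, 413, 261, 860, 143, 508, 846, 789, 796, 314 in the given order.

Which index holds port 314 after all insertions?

11

857 hashes to 7; slot 7 is free → place at 7.
413 hashes to 5; slot 5 is free → place at 5.
261 hashes to 6; slot 6 is free → place at 6.
860 hashes to 10; slot 10 is free → place at 10.
143 hashes to 7; 7 taken → place at 8.
508 hashes to 15; slot 15 is free → place at 15.
846 hashes to 13; slot 13 is free → place at 13.
789 hashes to 7; 7,8 taken → place at 9.
796 hashes to 14; slot 14 is free → place at 14.
314 hashes to 8; 8,9,10 taken → place at 11.
Table: [., ., ., ., ., 413, 261, 857, 143, 789, 860, 314, ., 846, 796, 508, .]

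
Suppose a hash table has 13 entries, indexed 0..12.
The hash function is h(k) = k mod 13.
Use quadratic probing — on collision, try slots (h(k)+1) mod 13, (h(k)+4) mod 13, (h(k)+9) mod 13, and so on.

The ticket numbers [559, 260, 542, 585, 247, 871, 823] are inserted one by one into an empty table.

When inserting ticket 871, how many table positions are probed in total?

6

559: h=0 → slot 0
260: h=0, probe 0,1 → slot 1
542: h=9 → slot 9
585: h=0, probe 0,1,4 → slot 4
247: h=0, probe 0,1,4,9,3 → slot 3
871: h=0, probe 0,1,4,9,3,12 → slot 12
823: h=4, probe 4,5 → slot 5
Table: [559, 260, _, 247, 585, 823, _, _, _, 542, _, _, 871]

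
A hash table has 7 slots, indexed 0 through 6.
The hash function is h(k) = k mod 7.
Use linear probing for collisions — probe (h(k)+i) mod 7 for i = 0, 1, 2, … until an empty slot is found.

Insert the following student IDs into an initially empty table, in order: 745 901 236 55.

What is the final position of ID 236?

6

Insert 745: h=3, slot 3 empty → index 3.
Insert 901: h=5, slot 5 empty → index 5.
Insert 236: h=5, slot 5 occupied → index 6.
Insert 55: h=6, slot 6 occupied → index 0.
Table: [55, _, _, 745, _, 901, 236]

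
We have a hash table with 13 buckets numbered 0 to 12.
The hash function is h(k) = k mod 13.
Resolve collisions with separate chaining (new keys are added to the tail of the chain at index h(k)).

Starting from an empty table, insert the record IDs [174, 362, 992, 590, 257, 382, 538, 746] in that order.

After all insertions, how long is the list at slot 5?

Insert 174: h=5, bucket 5 empty -> new chain.
Insert 362: h=11, bucket 11 empty -> new chain.
Insert 992: h=4, bucket 4 empty -> new chain.
Insert 590: h=5, bucket 5 nonempty -> append to chain.
Insert 257: h=10, bucket 10 empty -> new chain.
Insert 382: h=5, bucket 5 nonempty -> append to chain.
Insert 538: h=5, bucket 5 nonempty -> append to chain.
Insert 746: h=5, bucket 5 nonempty -> append to chain.
Final buckets:
0: ∅
1: ∅
2: ∅
3: ∅
4: 992
5: 174 -> 590 -> 382 -> 538 -> 746
6: ∅
7: ∅
8: ∅
9: ∅
10: 257
11: 362
12: ∅

5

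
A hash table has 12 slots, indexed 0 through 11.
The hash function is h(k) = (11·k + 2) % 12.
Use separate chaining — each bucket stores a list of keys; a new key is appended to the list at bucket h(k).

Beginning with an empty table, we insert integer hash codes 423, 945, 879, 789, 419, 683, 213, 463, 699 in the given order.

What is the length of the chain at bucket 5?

3

423 → bucket 11
945 → bucket 5
879 → bucket 11 (collision)
789 → bucket 5 (collision)
419 → bucket 3
683 → bucket 3 (collision)
213 → bucket 5 (collision)
463 → bucket 7
699 → bucket 11 (collision)
Final buckets:
0: -
1: -
2: -
3: 419 -> 683
4: -
5: 945 -> 789 -> 213
6: -
7: 463
8: -
9: -
10: -
11: 423 -> 879 -> 699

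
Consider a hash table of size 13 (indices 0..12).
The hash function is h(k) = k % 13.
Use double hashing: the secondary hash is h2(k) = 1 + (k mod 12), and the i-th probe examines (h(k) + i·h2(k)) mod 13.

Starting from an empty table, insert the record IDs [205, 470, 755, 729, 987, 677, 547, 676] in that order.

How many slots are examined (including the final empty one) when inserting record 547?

Insert 205: h=10, slot 10 empty => index 10.
Insert 470: h=2, slot 2 empty => index 2.
Insert 755: h=1, slot 1 empty => index 1.
Insert 729: h=1, h2=10, slot 1 occupied => index 11.
Insert 987: h=12, slot 12 empty => index 12.
Insert 677: h=1, h2=6, slot 1 occupied => index 7.
Insert 547: h=1, h2=8, slot 1 occupied => index 9.
Insert 676: h=0, slot 0 empty => index 0.
Table: [676, 755, 470, —, —, —, —, 677, —, 547, 205, 729, 987]

2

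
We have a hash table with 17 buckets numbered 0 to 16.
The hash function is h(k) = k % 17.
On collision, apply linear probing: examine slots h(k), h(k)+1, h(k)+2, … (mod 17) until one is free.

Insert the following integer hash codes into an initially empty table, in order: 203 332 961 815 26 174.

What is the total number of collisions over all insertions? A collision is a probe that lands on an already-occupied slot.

203 hashes to 16; slot 16 is free -> place at 16.
332 hashes to 9; slot 9 is free -> place at 9.
961 hashes to 9; 9 taken -> place at 10.
815 hashes to 16; 16 taken -> place at 0.
26 hashes to 9; 9,10 taken -> place at 11.
174 hashes to 4; slot 4 is free -> place at 4.
Table: [815, _, _, _, 174, _, _, _, _, 332, 961, 26, _, _, _, _, 203]

4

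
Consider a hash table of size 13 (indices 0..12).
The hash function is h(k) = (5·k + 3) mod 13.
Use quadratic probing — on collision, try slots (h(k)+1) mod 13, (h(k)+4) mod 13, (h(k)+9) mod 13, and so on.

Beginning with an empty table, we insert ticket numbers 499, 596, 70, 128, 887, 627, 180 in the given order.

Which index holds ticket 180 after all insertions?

10

Insert 499: h=2, slot 2 empty → index 2.
Insert 596: h=6, slot 6 empty → index 6.
Insert 70: h=2, slot 2 occupied → index 3.
Insert 128: h=6, slot 6 occupied → index 7.
Insert 887: h=5, slot 5 empty → index 5.
Insert 627: h=5, slots 5,6 occupied → index 9.
Insert 180: h=6, slots 6,7 occupied → index 10.
Table: [-, -, 499, 70, -, 887, 596, 128, -, 627, 180, -, -]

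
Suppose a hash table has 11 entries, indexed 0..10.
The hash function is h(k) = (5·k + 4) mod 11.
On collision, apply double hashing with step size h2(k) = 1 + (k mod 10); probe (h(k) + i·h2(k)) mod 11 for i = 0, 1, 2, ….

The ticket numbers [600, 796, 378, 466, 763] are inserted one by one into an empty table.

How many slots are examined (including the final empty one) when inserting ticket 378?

2

600: h=1 → slot 1
796: h=2 → slot 2
378: h=2, h2=9, probe 2,0 → slot 0
466: h=2, h2=7, probe 2,9 → slot 9
763: h=2, h2=4, probe 2,6 → slot 6
Table: [378, 600, 796, _, _, _, 763, _, _, 466, _]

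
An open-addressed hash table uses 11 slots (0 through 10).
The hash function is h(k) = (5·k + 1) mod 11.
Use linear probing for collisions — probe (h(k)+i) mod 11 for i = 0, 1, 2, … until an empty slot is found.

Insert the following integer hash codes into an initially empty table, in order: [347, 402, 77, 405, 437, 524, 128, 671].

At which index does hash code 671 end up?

5

347 hashes to 9; slot 9 is free → place at 9.
402 hashes to 9; 9 taken → place at 10.
77 hashes to 1; slot 1 is free → place at 1.
405 hashes to 2; slot 2 is free → place at 2.
437 hashes to 8; slot 8 is free → place at 8.
524 hashes to 3; slot 3 is free → place at 3.
128 hashes to 3; 3 taken → place at 4.
671 hashes to 1; 1,2,3,4 taken → place at 5.
Table: [., 77, 405, 524, 128, 671, ., ., 437, 347, 402]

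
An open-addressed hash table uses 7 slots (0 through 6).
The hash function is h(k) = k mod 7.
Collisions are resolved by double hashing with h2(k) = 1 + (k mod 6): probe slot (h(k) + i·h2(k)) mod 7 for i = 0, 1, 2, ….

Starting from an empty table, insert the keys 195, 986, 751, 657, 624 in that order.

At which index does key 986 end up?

2

Insert 195: h=6, slot 6 empty → index 6.
Insert 986: h=6, h2=3, slot 6 occupied → index 2.
Insert 751: h=2, h2=2, slot 2 occupied → index 4.
Insert 657: h=6, h2=4, slot 6 occupied → index 3.
Insert 624: h=1, slot 1 empty → index 1.
Table: [_, 624, 986, 657, 751, _, 195]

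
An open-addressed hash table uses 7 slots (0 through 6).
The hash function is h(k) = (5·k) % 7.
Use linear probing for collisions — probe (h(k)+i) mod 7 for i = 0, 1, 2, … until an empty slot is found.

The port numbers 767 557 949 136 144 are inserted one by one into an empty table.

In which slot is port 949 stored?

Insert 767: h=6, slot 6 empty => index 6.
Insert 557: h=6, slot 6 occupied => index 0.
Insert 949: h=6, slots 6,0 occupied => index 1.
Insert 136: h=1, slot 1 occupied => index 2.
Insert 144: h=6, slots 6,0,1,2 occupied => index 3.
Table: [557, 949, 136, 144, -, -, 767]

1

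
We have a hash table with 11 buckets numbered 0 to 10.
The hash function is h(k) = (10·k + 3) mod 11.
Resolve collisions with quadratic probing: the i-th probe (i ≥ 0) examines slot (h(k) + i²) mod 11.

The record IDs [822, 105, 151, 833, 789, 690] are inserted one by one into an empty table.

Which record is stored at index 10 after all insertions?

833

Insert 822: h=6, slot 6 empty => index 6.
Insert 105: h=8, slot 8 empty => index 8.
Insert 151: h=6, slot 6 occupied => index 7.
Insert 833: h=6, slots 6,7 occupied => index 10.
Insert 789: h=6, slots 6,7,10 occupied => index 4.
Insert 690: h=6, slots 6,7,10,4 occupied => index 0.
Table: [690, ∅, ∅, ∅, 789, ∅, 822, 151, 105, ∅, 833]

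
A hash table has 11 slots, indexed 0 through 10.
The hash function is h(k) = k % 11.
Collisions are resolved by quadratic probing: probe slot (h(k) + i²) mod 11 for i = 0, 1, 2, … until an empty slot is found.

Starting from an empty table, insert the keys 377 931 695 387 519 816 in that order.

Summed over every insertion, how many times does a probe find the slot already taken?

377: h=3 -> slot 3
931: h=7 -> slot 7
695: h=2 -> slot 2
387: h=2, probe 2,3,6 -> slot 6
519: h=2, probe 2,3,6,0 -> slot 0
816: h=2, probe 2,3,6,0,7,5 -> slot 5
Table: [519, _, 695, 377, _, 816, 387, 931, _, _, _]

10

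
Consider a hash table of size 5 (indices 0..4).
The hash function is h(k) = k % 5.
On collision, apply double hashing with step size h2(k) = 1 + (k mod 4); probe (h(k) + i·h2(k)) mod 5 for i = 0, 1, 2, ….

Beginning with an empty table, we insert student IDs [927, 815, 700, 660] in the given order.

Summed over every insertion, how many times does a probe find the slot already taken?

927: h=2 -> slot 2
815: h=0 -> slot 0
700: h=0, h2=1, probe 0,1 -> slot 1
660: h=0, h2=1, probe 0,1,2,3 -> slot 3
Table: [815, 700, 927, 660, _]

4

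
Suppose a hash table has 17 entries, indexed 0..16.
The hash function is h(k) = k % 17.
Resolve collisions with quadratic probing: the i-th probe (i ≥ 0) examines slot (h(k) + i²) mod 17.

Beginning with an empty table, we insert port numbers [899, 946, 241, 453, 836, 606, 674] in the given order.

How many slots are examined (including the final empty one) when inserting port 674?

899 hashes to 15; slot 15 is free → place at 15.
946 hashes to 11; slot 11 is free → place at 11.
241 hashes to 3; slot 3 is free → place at 3.
453 hashes to 11; 11 taken → place at 12.
836 hashes to 3; 3 taken → place at 4.
606 hashes to 11; 11,12,15,3 taken → place at 10.
674 hashes to 11; 11,12,15,3,10 taken → place at 2.
Table: [-, -, 674, 241, 836, -, -, -, -, -, 606, 946, 453, -, -, 899, -]

6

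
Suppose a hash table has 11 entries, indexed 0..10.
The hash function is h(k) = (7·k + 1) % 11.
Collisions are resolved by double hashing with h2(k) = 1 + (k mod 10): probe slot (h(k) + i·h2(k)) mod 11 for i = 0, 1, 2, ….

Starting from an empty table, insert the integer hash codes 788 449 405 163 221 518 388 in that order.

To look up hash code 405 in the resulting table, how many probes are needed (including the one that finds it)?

2

Insert 788: h=6, slot 6 empty => index 6.
Insert 449: h=9, slot 9 empty => index 9.
Insert 405: h=9, h2=6, slot 9 occupied => index 4.
Insert 163: h=9, h2=4, slot 9 occupied => index 2.
Insert 221: h=8, slot 8 empty => index 8.
Insert 518: h=8, h2=9, slots 8,6,4,2 occupied => index 0.
Insert 388: h=0, h2=9, slots 0,9 occupied => index 7.
Table: [518, -, 163, -, 405, -, 788, 388, 221, 449, -]
Lookup 405: h=9, h2=6, probe 9,4 → found at 4.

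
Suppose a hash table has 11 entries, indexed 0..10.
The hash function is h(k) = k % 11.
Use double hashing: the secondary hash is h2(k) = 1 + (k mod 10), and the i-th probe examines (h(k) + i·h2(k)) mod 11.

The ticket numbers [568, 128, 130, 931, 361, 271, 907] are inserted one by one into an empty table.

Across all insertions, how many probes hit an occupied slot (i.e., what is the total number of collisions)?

11

568: h=7 -> slot 7
128: h=7, h2=9, probe 7,5 -> slot 5
130: h=9 -> slot 9
931: h=7, h2=2, probe 7,9,0 -> slot 0
361: h=9, h2=2, probe 9,0,2 -> slot 2
271: h=7, h2=2, probe 7,9,0,2,4 -> slot 4
907: h=5, h2=8, probe 5,2,10 -> slot 10
Table: [931, ., 361, ., 271, 128, ., 568, ., 130, 907]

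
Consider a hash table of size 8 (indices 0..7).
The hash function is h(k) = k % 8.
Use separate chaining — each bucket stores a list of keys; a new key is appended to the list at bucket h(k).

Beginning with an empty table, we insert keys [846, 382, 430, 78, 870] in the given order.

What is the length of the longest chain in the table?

846 -> bucket 6
382 -> bucket 6 (collision)
430 -> bucket 6 (collision)
78 -> bucket 6 (collision)
870 -> bucket 6 (collision)
Final buckets:
0: —
1: —
2: —
3: —
4: —
5: —
6: 846 -> 382 -> 430 -> 78 -> 870
7: —

5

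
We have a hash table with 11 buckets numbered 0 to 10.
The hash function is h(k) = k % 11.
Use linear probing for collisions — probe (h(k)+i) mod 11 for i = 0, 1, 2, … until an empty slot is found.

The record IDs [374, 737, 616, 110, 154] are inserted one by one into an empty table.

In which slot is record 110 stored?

374 hashes to 0; slot 0 is free => place at 0.
737 hashes to 0; 0 taken => place at 1.
616 hashes to 0; 0,1 taken => place at 2.
110 hashes to 0; 0,1,2 taken => place at 3.
154 hashes to 0; 0,1,2,3 taken => place at 4.
Table: [374, 737, 616, 110, 154, ∅, ∅, ∅, ∅, ∅, ∅]

3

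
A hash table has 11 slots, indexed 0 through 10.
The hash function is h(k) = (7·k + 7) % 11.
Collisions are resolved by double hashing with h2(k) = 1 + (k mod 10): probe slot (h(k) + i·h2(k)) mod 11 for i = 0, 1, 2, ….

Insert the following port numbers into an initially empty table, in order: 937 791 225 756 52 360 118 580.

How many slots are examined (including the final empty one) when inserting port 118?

937: h=10 → slot 10
791: h=0 → slot 0
225: h=9 → slot 9
756: h=8 → slot 8
52: h=8, h2=3, probe 8,0,3 → slot 3
360: h=8, h2=1, probe 8,9,10,0,1 → slot 1
118: h=8, h2=9, probe 8,6 → slot 6
580: h=8, h2=1, probe 8,9,10,0,1,2 → slot 2
Table: [791, 360, 580, 52, _, _, 118, _, 756, 225, 937]

2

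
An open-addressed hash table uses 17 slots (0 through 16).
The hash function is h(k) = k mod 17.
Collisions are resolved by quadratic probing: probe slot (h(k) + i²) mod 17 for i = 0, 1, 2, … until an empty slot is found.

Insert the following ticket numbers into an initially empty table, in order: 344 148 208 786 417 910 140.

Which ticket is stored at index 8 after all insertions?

344: h=4 → slot 4
148: h=12 → slot 12
208: h=4, probe 4,5 → slot 5
786: h=4, probe 4,5,8 → slot 8
417: h=9 → slot 9
910: h=9, probe 9,10 → slot 10
140: h=4, probe 4,5,8,13 → slot 13
Table: [—, —, —, —, 344, 208, —, —, 786, 417, 910, —, 148, 140, —, —, —]

786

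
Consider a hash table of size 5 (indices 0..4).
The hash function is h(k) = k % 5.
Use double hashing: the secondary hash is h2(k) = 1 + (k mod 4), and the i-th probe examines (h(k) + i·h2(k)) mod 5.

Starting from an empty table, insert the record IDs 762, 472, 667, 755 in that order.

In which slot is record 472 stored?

3

Insert 762: h=2, slot 2 empty → index 2.
Insert 472: h=2, h2=1, slot 2 occupied → index 3.
Insert 667: h=2, h2=4, slot 2 occupied → index 1.
Insert 755: h=0, slot 0 empty → index 0.
Table: [755, 667, 762, 472, —]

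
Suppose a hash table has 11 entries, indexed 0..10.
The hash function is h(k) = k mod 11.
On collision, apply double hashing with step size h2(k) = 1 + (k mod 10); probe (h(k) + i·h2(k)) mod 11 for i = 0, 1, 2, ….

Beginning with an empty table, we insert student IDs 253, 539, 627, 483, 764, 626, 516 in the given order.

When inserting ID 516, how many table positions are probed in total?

3

253 hashes to 0; slot 0 is free => place at 0.
539 hashes to 0, h2=10; 0 taken => place at 10.
627 hashes to 0, h2=8; 0 taken => place at 8.
483 hashes to 10, h2=4; 10 taken => place at 3.
764 hashes to 5; slot 5 is free => place at 5.
626 hashes to 10, h2=7; 10 taken => place at 6.
516 hashes to 10, h2=7; 10,6 taken => place at 2.
Table: [253, _, 516, 483, _, 764, 626, _, 627, _, 539]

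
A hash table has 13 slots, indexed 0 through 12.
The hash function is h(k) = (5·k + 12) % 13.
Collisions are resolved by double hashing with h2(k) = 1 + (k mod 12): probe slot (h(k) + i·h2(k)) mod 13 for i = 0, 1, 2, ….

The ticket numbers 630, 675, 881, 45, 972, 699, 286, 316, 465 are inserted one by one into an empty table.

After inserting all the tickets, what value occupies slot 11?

Insert 630: h=3, slot 3 empty -> index 3.
Insert 675: h=7, slot 7 empty -> index 7.
Insert 881: h=10, slot 10 empty -> index 10.
Insert 45: h=3, h2=10, slot 3 occupied -> index 0.
Insert 972: h=10, h2=1, slot 10 occupied -> index 11.
Insert 699: h=10, h2=4, slot 10 occupied -> index 1.
Insert 286: h=12, slot 12 empty -> index 12.
Insert 316: h=6, slot 6 empty -> index 6.
Insert 465: h=10, h2=10, slots 10,7 occupied -> index 4.
Table: [45, 699, -, 630, 465, -, 316, 675, -, -, 881, 972, 286]

972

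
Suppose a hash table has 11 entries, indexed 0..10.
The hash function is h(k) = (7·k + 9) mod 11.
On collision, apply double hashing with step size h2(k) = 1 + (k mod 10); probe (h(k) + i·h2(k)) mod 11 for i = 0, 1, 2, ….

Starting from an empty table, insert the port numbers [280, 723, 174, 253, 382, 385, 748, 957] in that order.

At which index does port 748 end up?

Insert 280: h=0, slot 0 empty => index 0.
Insert 723: h=10, slot 10 empty => index 10.
Insert 174: h=6, slot 6 empty => index 6.
Insert 253: h=9, slot 9 empty => index 9.
Insert 382: h=10, h2=3, slot 10 occupied => index 2.
Insert 385: h=9, h2=6, slot 9 occupied => index 4.
Insert 748: h=9, h2=9, slot 9 occupied => index 7.
Insert 957: h=9, h2=8, slots 9,6 occupied => index 3.
Table: [280, —, 382, 957, 385, —, 174, 748, —, 253, 723]

7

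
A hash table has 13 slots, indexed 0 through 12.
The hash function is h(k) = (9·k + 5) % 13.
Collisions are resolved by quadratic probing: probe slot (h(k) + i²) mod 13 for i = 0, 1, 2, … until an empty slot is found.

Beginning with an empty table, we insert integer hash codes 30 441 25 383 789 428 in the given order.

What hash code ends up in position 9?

30 hashes to 2; slot 2 is free → place at 2.
441 hashes to 9; slot 9 is free → place at 9.
25 hashes to 9; 9 taken → place at 10.
383 hashes to 7; slot 7 is free → place at 7.
789 hashes to 8; slot 8 is free → place at 8.
428 hashes to 9; 9,10 taken → place at 0.
Table: [428, ∅, 30, ∅, ∅, ∅, ∅, 383, 789, 441, 25, ∅, ∅]

441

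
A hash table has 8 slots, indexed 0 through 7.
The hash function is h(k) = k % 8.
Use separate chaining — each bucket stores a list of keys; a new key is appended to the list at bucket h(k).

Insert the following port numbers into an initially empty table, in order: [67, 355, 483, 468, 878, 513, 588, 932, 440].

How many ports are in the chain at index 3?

67 → bucket 3
355 → bucket 3 (collision)
483 → bucket 3 (collision)
468 → bucket 4
878 → bucket 6
513 → bucket 1
588 → bucket 4 (collision)
932 → bucket 4 (collision)
440 → bucket 0
Final buckets:
0: 440
1: 513
2: -
3: 67 -> 355 -> 483
4: 468 -> 588 -> 932
5: -
6: 878
7: -

3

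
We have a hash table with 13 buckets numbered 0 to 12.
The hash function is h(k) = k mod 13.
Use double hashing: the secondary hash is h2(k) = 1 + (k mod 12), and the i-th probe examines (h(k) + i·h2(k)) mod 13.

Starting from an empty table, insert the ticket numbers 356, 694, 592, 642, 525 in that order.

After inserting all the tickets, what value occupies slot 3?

694

356 hashes to 5; slot 5 is free → place at 5.
694 hashes to 5, h2=11; 5 taken → place at 3.
592 hashes to 7; slot 7 is free → place at 7.
642 hashes to 5, h2=7; 5 taken → place at 12.
525 hashes to 5, h2=10; 5 taken → place at 2.
Table: [∅, ∅, 525, 694, ∅, 356, ∅, 592, ∅, ∅, ∅, ∅, 642]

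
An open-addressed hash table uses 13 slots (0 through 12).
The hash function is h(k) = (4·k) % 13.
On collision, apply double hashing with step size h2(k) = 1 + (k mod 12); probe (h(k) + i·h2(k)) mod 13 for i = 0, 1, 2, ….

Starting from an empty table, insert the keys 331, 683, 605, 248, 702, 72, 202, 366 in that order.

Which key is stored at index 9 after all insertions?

331 hashes to 11; slot 11 is free => place at 11.
683 hashes to 2; slot 2 is free => place at 2.
605 hashes to 2, h2=6; 2 taken => place at 8.
248 hashes to 4; slot 4 is free => place at 4.
702 hashes to 0; slot 0 is free => place at 0.
72 hashes to 2, h2=1; 2 taken => place at 3.
202 hashes to 2, h2=11; 2,0,11 taken => place at 9.
366 hashes to 8, h2=7; 8,2,9,3 taken => place at 10.
Table: [702, -, 683, 72, 248, -, -, -, 605, 202, 366, 331, -]

202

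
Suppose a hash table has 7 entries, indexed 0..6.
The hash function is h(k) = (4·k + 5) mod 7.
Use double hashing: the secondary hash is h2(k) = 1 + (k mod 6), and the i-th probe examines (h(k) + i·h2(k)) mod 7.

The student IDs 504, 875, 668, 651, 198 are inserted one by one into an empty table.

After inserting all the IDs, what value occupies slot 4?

875

Insert 504: h=5, slot 5 empty -> index 5.
Insert 875: h=5, h2=6, slot 5 occupied -> index 4.
Insert 668: h=3, slot 3 empty -> index 3.
Insert 651: h=5, h2=4, slot 5 occupied -> index 2.
Insert 198: h=6, slot 6 empty -> index 6.
Table: [., ., 651, 668, 875, 504, 198]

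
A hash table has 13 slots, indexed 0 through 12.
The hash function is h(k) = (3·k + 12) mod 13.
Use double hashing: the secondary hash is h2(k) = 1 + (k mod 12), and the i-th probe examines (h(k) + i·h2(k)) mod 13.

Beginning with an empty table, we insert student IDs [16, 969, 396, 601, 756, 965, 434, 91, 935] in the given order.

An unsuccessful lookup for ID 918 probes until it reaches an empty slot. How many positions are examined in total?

3

16: h=8 => slot 8
969: h=7 => slot 7
396: h=4 => slot 4
601: h=8, h2=2, probe 8,10 => slot 10
756: h=5 => slot 5
965: h=8, h2=6, probe 8,1 => slot 1
434: h=1, h2=3, probe 1,4,7,10,0 => slot 0
91: h=12 => slot 12
935: h=9 => slot 9
Table: [434, 965, _, _, 396, 756, _, 969, 16, 935, 601, _, 91]
Lookup 918: h=10, h2=7, probe 10,4,11 → slot 11 empty, not found.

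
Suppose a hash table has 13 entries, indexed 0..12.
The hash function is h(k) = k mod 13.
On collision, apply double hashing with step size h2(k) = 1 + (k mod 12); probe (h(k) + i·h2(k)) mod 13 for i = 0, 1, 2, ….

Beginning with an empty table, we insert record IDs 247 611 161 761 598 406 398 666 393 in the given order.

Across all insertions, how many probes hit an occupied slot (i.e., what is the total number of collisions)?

7

247: h=0 -> slot 0
611: h=0, h2=12, probe 0,12 -> slot 12
161: h=5 -> slot 5
761: h=7 -> slot 7
598: h=0, h2=11, probe 0,11 -> slot 11
406: h=3 -> slot 3
398: h=8 -> slot 8
666: h=3, h2=7, probe 3,10 -> slot 10
393: h=3, h2=10, probe 3,0,10,7,4 -> slot 4
Table: [247, ., ., 406, 393, 161, ., 761, 398, ., 666, 598, 611]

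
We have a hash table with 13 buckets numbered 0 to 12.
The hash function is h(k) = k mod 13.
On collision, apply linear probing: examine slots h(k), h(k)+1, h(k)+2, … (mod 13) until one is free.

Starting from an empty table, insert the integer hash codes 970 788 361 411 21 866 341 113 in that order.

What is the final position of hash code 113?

970: h=8 → slot 8
788: h=8, probe 8,9 → slot 9
361: h=10 → slot 10
411: h=8, probe 8,9,10,11 → slot 11
21: h=8, probe 8,9,10,11,12 → slot 12
866: h=8, probe 8,9,10,11,12,0 → slot 0
341: h=3 → slot 3
113: h=9, probe 9,10,11,12,0,1 → slot 1
Table: [866, 113, _, 341, _, _, _, _, 970, 788, 361, 411, 21]

1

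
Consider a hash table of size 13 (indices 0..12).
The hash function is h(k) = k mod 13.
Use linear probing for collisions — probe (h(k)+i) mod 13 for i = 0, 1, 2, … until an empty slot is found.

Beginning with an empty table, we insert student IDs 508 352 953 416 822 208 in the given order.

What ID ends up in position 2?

352

Insert 508: h=1, slot 1 empty → index 1.
Insert 352: h=1, slot 1 occupied → index 2.
Insert 953: h=4, slot 4 empty → index 4.
Insert 416: h=0, slot 0 empty → index 0.
Insert 822: h=3, slot 3 empty → index 3.
Insert 208: h=0, slots 0,1,2,3,4 occupied → index 5.
Table: [416, 508, 352, 822, 953, 208, ., ., ., ., ., ., .]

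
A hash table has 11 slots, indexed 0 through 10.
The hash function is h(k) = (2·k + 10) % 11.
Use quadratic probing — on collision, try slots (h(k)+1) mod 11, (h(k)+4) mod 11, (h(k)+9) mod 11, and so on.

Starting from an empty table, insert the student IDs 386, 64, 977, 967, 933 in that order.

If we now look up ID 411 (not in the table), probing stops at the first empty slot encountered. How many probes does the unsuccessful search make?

3

386 hashes to 1; slot 1 is free => place at 1.
64 hashes to 6; slot 6 is free => place at 6.
977 hashes to 6; 6 taken => place at 7.
967 hashes to 8; slot 8 is free => place at 8.
933 hashes to 6; 6,7 taken => place at 10.
Table: [., 386, ., ., ., ., 64, 977, 967, ., 933]
Lookup 411: h=7, probe 7,8,0 → slot 0 empty, not found.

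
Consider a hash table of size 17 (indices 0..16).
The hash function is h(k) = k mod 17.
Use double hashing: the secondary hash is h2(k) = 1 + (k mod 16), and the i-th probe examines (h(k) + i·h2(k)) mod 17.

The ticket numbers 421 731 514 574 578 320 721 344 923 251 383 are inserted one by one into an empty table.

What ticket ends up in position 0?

Insert 421: h=13, slot 13 empty → index 13.
Insert 731: h=0, slot 0 empty → index 0.
Insert 514: h=4, slot 4 empty → index 4.
Insert 574: h=13, h2=15, slot 13 occupied → index 11.
Insert 578: h=0, h2=3, slot 0 occupied → index 3.
Insert 320: h=14, slot 14 empty → index 14.
Insert 721: h=7, slot 7 empty → index 7.
Insert 344: h=4, h2=9, slots 4,13 occupied → index 5.
Insert 923: h=5, h2=12, slots 5,0 occupied → index 12.
Insert 251: h=13, h2=12, slot 13 occupied → index 8.
Insert 383: h=9, slot 9 empty → index 9.
Table: [731, -, -, 578, 514, 344, -, 721, 251, 383, -, 574, 923, 421, 320, -, -]

731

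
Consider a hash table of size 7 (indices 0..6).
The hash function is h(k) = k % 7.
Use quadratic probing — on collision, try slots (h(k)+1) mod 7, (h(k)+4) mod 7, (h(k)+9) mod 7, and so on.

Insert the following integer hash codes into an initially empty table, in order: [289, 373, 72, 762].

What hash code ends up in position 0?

762

289 hashes to 2; slot 2 is free → place at 2.
373 hashes to 2; 2 taken → place at 3.
72 hashes to 2; 2,3 taken → place at 6.
762 hashes to 6; 6 taken → place at 0.
Table: [762, ∅, 289, 373, ∅, ∅, 72]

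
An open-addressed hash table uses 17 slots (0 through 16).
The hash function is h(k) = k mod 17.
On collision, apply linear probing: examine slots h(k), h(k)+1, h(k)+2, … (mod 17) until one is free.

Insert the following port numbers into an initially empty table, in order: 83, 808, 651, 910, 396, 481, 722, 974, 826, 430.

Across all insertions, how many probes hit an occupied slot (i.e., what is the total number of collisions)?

Insert 83: h=15, slot 15 empty => index 15.
Insert 808: h=9, slot 9 empty => index 9.
Insert 651: h=5, slot 5 empty => index 5.
Insert 910: h=9, slot 9 occupied => index 10.
Insert 396: h=5, slot 5 occupied => index 6.
Insert 481: h=5, slots 5,6 occupied => index 7.
Insert 722: h=8, slot 8 empty => index 8.
Insert 974: h=5, slots 5,6,7,8,9,10 occupied => index 11.
Insert 826: h=10, slots 10,11 occupied => index 12.
Insert 430: h=5, slots 5,6,7,8,9,10,11,12 occupied => index 13.
Table: [∅, ∅, ∅, ∅, ∅, 651, 396, 481, 722, 808, 910, 974, 826, 430, ∅, 83, ∅]

20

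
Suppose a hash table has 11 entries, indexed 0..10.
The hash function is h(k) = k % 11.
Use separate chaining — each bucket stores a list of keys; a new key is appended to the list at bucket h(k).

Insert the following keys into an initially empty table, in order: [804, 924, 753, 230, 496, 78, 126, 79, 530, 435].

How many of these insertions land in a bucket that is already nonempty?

Insert 804: h=1, bucket 1 empty → new chain.
Insert 924: h=0, bucket 0 empty → new chain.
Insert 753: h=5, bucket 5 empty → new chain.
Insert 230: h=10, bucket 10 empty → new chain.
Insert 496: h=1, bucket 1 nonempty → append to chain.
Insert 78: h=1, bucket 1 nonempty → append to chain.
Insert 126: h=5, bucket 5 nonempty → append to chain.
Insert 79: h=2, bucket 2 empty → new chain.
Insert 530: h=2, bucket 2 nonempty → append to chain.
Insert 435: h=6, bucket 6 empty → new chain.
Final buckets:
0: 924
1: 804 -> 496 -> 78
2: 79 -> 530
3: .
4: .
5: 753 -> 126
6: 435
7: .
8: .
9: .
10: 230

4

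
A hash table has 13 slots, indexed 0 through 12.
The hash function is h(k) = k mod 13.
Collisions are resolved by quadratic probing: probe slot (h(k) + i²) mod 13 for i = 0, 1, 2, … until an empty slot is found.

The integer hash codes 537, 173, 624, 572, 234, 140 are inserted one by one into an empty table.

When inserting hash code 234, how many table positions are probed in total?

Insert 537: h=4, slot 4 empty → index 4.
Insert 173: h=4, slot 4 occupied → index 5.
Insert 624: h=0, slot 0 empty → index 0.
Insert 572: h=0, slot 0 occupied → index 1.
Insert 234: h=0, slots 0,1,4 occupied → index 9.
Insert 140: h=10, slot 10 empty → index 10.
Table: [624, 572, -, -, 537, 173, -, -, -, 234, 140, -, -]

4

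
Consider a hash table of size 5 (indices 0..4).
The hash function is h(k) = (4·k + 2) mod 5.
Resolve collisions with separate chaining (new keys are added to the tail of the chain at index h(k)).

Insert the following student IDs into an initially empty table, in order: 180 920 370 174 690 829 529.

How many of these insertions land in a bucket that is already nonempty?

Insert 180: h=2, bucket 2 empty → new chain.
Insert 920: h=2, bucket 2 nonempty → append to chain.
Insert 370: h=2, bucket 2 nonempty → append to chain.
Insert 174: h=3, bucket 3 empty → new chain.
Insert 690: h=2, bucket 2 nonempty → append to chain.
Insert 829: h=3, bucket 3 nonempty → append to chain.
Insert 529: h=3, bucket 3 nonempty → append to chain.
Final buckets:
0: —
1: —
2: 180 -> 920 -> 370 -> 690
3: 174 -> 829 -> 529
4: —

5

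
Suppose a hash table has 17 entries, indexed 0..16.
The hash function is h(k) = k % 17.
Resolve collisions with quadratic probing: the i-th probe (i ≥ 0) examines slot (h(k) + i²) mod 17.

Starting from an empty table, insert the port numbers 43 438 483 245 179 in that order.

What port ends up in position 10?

179

43: h=9 → slot 9
438: h=13 → slot 13
483: h=7 → slot 7
245: h=7, probe 7,8 → slot 8
179: h=9, probe 9,10 → slot 10
Table: [., ., ., ., ., ., ., 483, 245, 43, 179, ., ., 438, ., ., .]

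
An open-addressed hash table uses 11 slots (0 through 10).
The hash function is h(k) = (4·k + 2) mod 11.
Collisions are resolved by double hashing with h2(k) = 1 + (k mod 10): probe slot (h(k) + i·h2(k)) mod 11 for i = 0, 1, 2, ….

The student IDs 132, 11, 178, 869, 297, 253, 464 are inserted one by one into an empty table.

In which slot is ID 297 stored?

Insert 132: h=2, slot 2 empty → index 2.
Insert 11: h=2, h2=2, slot 2 occupied → index 4.
Insert 178: h=10, slot 10 empty → index 10.
Insert 869: h=2, h2=10, slot 2 occupied → index 1.
Insert 297: h=2, h2=8, slots 2,10 occupied → index 7.
Insert 253: h=2, h2=4, slot 2 occupied → index 6.
Insert 464: h=10, h2=5, slots 10,4 occupied → index 9.
Table: [., 869, 132, ., 11, ., 253, 297, ., 464, 178]

7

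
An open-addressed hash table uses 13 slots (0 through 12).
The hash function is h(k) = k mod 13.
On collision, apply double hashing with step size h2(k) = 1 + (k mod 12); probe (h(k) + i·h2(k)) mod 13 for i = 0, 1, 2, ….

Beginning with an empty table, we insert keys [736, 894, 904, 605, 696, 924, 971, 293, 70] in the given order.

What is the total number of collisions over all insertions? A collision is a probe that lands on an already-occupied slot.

736: h=8 -> slot 8
894: h=10 -> slot 10
904: h=7 -> slot 7
605: h=7, h2=6, probe 7,0 -> slot 0
696: h=7, h2=1, probe 7,8,9 -> slot 9
924: h=1 -> slot 1
971: h=9, h2=12, probe 9,8,7,6 -> slot 6
293: h=7, h2=6, probe 7,0,6,12 -> slot 12
70: h=5 -> slot 5
Table: [605, 924, -, -, -, 70, 971, 904, 736, 696, 894, -, 293]

9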